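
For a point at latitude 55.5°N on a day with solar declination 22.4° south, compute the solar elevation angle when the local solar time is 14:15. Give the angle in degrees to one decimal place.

7.0°

Hour angle H = 15° × (14.25 − 12) = 33.75°.
With φ = 55.5°, δ = -22.4°, H = 33.75°: sin φ sin δ = -0.3141, cos φ cos δ cos H = 0.4354, so cos θ_z = 0.1213.
θ_z = arccos(0.1213) = 83.03°, so the elevation is 90° − 83.03° = 6.97°.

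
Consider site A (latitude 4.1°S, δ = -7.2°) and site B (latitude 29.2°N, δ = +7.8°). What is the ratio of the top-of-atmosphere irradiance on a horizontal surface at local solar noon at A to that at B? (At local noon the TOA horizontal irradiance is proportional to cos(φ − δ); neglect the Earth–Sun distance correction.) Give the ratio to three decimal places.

A: cos θ_z = cos(-4.1° − (-7.2°)) = 0.9985.
B: cos θ_z = cos(29.2° − (7.8°)) = 0.9311.
Ratio A/B = 0.9985 / 0.9311 = 1.0724.

1.072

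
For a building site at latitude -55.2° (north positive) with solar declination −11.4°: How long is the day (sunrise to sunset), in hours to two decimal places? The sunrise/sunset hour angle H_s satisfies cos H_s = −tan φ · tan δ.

cos H_s = −tan(-55.2°) · tan(-11.4°) = -0.2901, so H_s = arccos(-0.2901) = 106.86°.
Day length = 2 H_s / 15° h⁻¹ = 213.72° / 15 = 14.248 h.

14.25 hours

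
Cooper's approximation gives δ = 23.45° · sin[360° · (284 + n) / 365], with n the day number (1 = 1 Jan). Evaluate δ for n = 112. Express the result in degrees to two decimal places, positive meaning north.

360 × (284 + 112) / 365 = 390.575°; sin(390.575°) = 0.5087.
δ = 23.45 × 0.5087 = 11.929° ≈ +11.93°.

+11.93°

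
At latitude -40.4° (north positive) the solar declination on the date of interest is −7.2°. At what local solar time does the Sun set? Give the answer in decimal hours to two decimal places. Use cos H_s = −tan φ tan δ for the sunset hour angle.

The sunset hour angle satisfies cos H_s = −tan φ tan δ = -0.1075, giving H_s = 96.17°.
Sunset is at 12 + H_s/15 = 12 + 6.411 = 18.411 h local solar time.

18.41 h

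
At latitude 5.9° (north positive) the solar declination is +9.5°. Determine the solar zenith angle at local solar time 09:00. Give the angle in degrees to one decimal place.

44.7°

Hour angle H = 15° × (9 − 12) = -45.00°.
With φ = 5.9°, δ = 9.5°, H = -45.00°: sin φ sin δ = 0.0170, cos φ cos δ cos H = 0.6937, so cos θ_z = 0.7107.
θ_z = arccos(0.7107) = 44.71°.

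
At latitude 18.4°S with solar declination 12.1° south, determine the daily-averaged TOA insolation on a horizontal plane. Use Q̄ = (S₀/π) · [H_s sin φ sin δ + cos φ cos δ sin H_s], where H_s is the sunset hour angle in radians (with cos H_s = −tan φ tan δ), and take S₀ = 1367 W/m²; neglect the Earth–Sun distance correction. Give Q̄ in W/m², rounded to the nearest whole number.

450 W/m²

cos H_s = −tan(-18.4°) · tan(-12.1°) = -0.0713, so H_s = arccos(-0.0713) = 94.09°. In radians, H_s = 1.6422.
H_s sin φ sin δ = 1.6422 × -0.3156 × -0.2096 = 0.1086.
cos φ cos δ sin H_s = 0.9489 × 0.9778 × 0.9975 = 0.9255.
Q̄ = (1367/π) × (0.1086 + 0.9255) = 435.13 × 1.0341 = 449.97 W/m².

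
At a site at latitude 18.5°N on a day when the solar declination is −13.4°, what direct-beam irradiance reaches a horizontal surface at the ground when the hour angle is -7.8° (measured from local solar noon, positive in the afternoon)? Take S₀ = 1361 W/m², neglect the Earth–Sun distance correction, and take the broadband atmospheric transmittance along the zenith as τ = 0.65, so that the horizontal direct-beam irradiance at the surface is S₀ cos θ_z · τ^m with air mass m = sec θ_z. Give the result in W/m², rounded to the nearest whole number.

685 W/m²

cos θ_z = sin φ sin δ + cos φ cos δ cos H = (0.3173)(-0.2317) + (0.9483)(0.9728)(0.9907) = 0.8404.
Air mass m = 1/cos θ_z = 1/0.8404 = 1.190; τ^m = 0.65^1.190 = 0.5989.
Surface direct beam = 1361 × 0.8404 × 0.5989 = 685.01 W/m².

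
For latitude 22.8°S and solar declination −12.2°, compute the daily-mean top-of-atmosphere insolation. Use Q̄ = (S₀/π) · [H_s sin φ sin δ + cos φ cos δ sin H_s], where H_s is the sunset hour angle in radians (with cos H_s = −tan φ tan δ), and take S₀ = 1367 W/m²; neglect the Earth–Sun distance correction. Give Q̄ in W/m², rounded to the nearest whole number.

The sunset hour angle satisfies cos H_s = −tan φ tan δ = -0.0909, giving H_s = 95.22°. In radians, H_s = 1.6619.
H_s sin φ sin δ = 1.6619 × -0.3875 × -0.2113 = 0.1361.
cos φ cos δ sin H_s = 0.9219 × 0.9774 × 0.9959 = 0.8974.
Q̄ = (1367/π) × (0.1361 + 0.8974) = 435.13 × 1.0335 = 449.71 W/m².

450 W/m²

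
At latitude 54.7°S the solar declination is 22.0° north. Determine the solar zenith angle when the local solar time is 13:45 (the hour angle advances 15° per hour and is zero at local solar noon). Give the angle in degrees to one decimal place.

79.9°

Hour angle H = 15° × (13.75 − 12) = 26.25°.
cos θ_z = sin φ sin δ + cos φ cos δ cos H = (-0.8161)(0.3746) + (0.5779)(0.9272)(0.8969) = 0.1749.
θ_z = arccos(0.1749) = 79.93°.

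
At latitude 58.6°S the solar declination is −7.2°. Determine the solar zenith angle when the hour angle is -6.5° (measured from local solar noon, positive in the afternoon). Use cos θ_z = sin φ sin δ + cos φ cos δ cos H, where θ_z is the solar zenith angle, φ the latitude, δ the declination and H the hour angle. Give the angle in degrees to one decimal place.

With φ = -58.6°, δ = -7.2°, H = -6.50°: sin φ sin δ = 0.1070, cos φ cos δ cos H = 0.5136, so cos θ_z = 0.6206.
θ_z = arccos(0.6206) = 51.64°.

51.6°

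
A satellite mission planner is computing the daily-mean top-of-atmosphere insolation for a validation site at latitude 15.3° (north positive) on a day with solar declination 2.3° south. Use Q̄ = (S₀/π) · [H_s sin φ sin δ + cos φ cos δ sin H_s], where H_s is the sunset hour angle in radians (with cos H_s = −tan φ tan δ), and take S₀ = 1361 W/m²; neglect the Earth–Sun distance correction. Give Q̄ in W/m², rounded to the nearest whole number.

410 W/m²

cos H_s = −tan(15.3°) · tan(-2.3°) = 0.0110, so H_s = arccos(0.0110) = 89.37°. In radians, H_s = 1.5598.
H_s sin φ sin δ = 1.5598 × 0.2639 × -0.0401 = -0.0165.
cos φ cos δ sin H_s = 0.9646 × 0.9992 × 0.9999 = 0.9637.
Q̄ = (1361/π) × (-0.0165 + 0.9637) = 433.22 × 0.9472 = 410.35 W/m².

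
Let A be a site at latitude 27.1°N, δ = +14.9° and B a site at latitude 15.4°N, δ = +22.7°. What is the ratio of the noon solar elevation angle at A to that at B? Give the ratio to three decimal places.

0.941

A: 90° − |27.1 − (14.9)| = 77.80°.
B: 90° − |15.4 − (22.7)| = 82.70°.
Ratio A/B = 77.8000 / 82.7000 = 0.9407.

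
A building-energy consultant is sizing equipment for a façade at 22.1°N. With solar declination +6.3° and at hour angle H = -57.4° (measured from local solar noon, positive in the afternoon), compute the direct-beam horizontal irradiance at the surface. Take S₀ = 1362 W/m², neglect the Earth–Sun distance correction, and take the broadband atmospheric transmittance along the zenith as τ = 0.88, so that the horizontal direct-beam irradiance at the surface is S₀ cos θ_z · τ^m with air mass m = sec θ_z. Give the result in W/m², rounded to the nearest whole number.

cos θ_z = sin(22.1°) sin(6.3°) + cos(22.1°) cos(6.3°) cos(-57.40°) = 0.0413 + 0.4962 = 0.5375.
Air mass m = 1/cos θ_z = 1/0.5375 = 1.860; τ^m = 0.88^1.860 = 0.7884.
Surface direct beam = 1362 × 0.5375 × 0.7884 = 577.17 W/m².

577 W/m²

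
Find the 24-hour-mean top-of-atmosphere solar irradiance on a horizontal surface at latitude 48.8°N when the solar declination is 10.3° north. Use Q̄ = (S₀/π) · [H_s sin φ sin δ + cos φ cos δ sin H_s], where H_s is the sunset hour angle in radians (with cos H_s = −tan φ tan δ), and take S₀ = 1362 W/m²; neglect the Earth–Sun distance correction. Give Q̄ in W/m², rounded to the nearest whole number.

379 W/m²

−tan φ tan δ = −(1.1423)(0.1817) = -0.2076; H_s = arccos(-0.2076) = 101.98°. In radians, H_s = 1.7799.
H_s sin φ sin δ = 1.7799 × 0.7524 × 0.1788 = 0.2394.
cos φ cos δ sin H_s = 0.6587 × 0.9839 × 0.9782 = 0.6340.
Q̄ = (1362/π) × (0.2394 + 0.6340) = 433.54 × 0.8734 = 378.65 W/m².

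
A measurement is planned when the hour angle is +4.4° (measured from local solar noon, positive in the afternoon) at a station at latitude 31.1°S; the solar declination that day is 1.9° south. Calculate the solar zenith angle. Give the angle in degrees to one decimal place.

29.5°

cos θ_z = sin φ sin δ + cos φ cos δ cos H = (-0.5165)(-0.0332) + (0.8563)(0.9995)(0.9971) = 0.8705.
θ_z = arccos(0.8705) = 29.48°.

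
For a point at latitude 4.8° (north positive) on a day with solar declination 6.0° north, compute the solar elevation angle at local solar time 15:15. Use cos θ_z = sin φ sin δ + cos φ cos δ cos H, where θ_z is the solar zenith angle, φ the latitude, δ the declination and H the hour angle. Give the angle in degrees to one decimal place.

Hour angle H = 15° × (15.25 − 12) = 48.75°.
cos θ_z = sin(4.8°) sin(6.0°) + cos(4.8°) cos(6.0°) cos(48.75°) = 0.0087 + 0.6534 = 0.6621.
θ_z = arccos(0.6621) = 48.54°, so the elevation is 90° − 48.54° = 41.46°.

41.5°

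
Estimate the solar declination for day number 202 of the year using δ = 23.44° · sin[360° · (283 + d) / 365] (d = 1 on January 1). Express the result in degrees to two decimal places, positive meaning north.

+20.63°

360 × (283 + 202) / 365 = 478.356°; sin(478.356°) = 0.8800.
δ = 23.44 × 0.8800 = 20.627° ≈ +20.63°.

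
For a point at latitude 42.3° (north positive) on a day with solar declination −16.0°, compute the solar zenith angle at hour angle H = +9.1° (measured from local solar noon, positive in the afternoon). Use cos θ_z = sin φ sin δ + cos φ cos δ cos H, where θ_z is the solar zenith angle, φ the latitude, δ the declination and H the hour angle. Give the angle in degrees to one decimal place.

With φ = 42.3°, δ = -16.0°, H = 9.10°: sin φ sin δ = -0.1855, cos φ cos δ cos H = 0.7020, so cos θ_z = 0.5165.
θ_z = arccos(0.5165) = 58.90°.

58.9°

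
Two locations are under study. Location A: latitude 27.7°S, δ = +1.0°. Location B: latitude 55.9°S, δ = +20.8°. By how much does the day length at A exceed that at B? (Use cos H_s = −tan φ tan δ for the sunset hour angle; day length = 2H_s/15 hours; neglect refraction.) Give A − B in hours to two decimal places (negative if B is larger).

A: H_s = arccos(−tan -27.7° · tan 1.0°) = 89.47°, so 2H_s/15 = 11.9293 h.
B: H_s = arccos(−tan -55.9° · tan 20.8°) = 55.87°, so 2H_s/15 = 7.4493 h.
A − B = 11.9293 − 7.4493 = 4.4800 h.

+4.48 h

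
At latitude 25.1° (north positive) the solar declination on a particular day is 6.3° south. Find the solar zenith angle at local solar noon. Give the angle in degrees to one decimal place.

31.4°

At local solar noon the hour angle is zero, so the zenith angle is |φ − δ| = |25.1° − (-6.3°)| = 31.4°.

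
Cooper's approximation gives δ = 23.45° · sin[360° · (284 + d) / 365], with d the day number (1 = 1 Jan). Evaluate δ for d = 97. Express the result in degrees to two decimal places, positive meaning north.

360 × (284 + 97) / 365 = 375.781°; sin(375.781°) = 0.2720.
δ = 23.45 × 0.2720 = 6.378° ≈ +6.38°.

+6.38°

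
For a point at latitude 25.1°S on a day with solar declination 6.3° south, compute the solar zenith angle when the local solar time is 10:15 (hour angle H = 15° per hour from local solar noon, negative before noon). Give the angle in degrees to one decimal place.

31.4°

Hour angle H = 15° × (10.25 − 12) = -26.25°.
With φ = -25.1°, δ = -6.3°, H = -26.25°: sin φ sin δ = 0.0465, cos φ cos δ cos H = 0.8073, so cos θ_z = 0.8538.
θ_z = arccos(0.8538) = 31.37°.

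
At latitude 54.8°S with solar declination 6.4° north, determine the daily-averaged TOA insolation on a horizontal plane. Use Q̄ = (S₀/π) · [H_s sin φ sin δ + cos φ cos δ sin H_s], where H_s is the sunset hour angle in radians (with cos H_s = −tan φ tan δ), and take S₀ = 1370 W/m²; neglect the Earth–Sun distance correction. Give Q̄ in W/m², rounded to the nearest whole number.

cos H_s = −tan(-54.8°) · tan(6.4°) = 0.1590, so H_s = arccos(0.1590) = 80.85°. In radians, H_s = 1.4111.
H_s sin φ sin δ = 1.4111 × -0.8171 × 0.1115 = -0.1286.
cos φ cos δ sin H_s = 0.5764 × 0.9938 × 0.9873 = 0.5656.
Q̄ = (1370/π) × (-0.1286 + 0.5656) = 436.08 × 0.4370 = 190.57 W/m².

191 W/m²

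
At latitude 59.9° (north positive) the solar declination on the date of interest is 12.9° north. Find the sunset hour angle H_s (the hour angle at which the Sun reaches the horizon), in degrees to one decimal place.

113.3°

The sunset hour angle satisfies cos H_s = −tan φ tan δ = -0.3951, giving H_s = 113.27°.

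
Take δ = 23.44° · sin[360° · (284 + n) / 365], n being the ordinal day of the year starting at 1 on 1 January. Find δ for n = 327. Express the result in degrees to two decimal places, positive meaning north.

360 × (284 + 327) / 365 = 602.630°; sin(602.630°) = -0.8881.
δ = 23.44 × -0.8881 = -20.817° ≈ -20.82°.

-20.82°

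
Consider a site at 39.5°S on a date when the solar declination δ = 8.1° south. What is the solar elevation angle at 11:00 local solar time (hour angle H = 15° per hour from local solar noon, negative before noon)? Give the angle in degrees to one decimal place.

55.8°

Hour angle H = 15° × (11 − 12) = -15.00°.
cos θ_z = sin φ sin δ + cos φ cos δ cos H = (-0.6361)(-0.1409) + (0.7716)(0.9900)(0.9659) = 0.8275.
θ_z = arccos(0.8275) = 34.16°, so the elevation is 90° − 34.16° = 55.84°.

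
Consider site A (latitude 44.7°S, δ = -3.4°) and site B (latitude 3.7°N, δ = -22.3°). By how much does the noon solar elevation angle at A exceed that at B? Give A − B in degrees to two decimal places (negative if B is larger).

-15.30°

A: 90° − |-44.7 − (-3.4)| = 48.70°.
B: 90° − |3.7 − (-22.3)| = 64.00°.
A − B = 48.70 − 64.00 = -15.30°.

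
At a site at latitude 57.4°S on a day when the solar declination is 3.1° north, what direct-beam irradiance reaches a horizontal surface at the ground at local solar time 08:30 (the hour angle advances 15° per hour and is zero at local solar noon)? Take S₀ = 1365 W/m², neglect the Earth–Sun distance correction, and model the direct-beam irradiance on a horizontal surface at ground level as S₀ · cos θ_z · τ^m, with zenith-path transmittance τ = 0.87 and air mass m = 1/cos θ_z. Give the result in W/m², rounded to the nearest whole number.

Hour angle H = 15° × (8.5 − 12) = -52.50°.
cos θ_z = sin(-57.4°) sin(3.1°) + cos(-57.4°) cos(3.1°) cos(-52.50°) = -0.0456 + 0.3275 = 0.2819.
Air mass m = 1/cos θ_z = 1/0.2819 = 3.547; τ^m = 0.87^3.547 = 0.6102.
Surface direct beam = 1365 × 0.2819 × 0.6102 = 234.80 W/m².

235 W/m²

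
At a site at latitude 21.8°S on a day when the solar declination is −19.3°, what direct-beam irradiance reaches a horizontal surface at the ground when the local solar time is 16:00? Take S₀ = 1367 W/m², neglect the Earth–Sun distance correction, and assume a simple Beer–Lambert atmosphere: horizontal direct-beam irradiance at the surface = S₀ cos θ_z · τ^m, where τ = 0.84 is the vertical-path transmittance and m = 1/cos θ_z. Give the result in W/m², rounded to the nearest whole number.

562 W/m²

Hour angle H = 15° × (16 − 12) = 60.00°.
cos θ_z = sin(-21.8°) sin(-19.3°) + cos(-21.8°) cos(-19.3°) cos(60.00°) = 0.1227 + 0.4382 = 0.5609.
Air mass m = 1/cos θ_z = 1/0.5609 = 1.783; τ^m = 0.84^1.783 = 0.7328.
Surface direct beam = 1367 × 0.5609 × 0.7328 = 561.87 W/m².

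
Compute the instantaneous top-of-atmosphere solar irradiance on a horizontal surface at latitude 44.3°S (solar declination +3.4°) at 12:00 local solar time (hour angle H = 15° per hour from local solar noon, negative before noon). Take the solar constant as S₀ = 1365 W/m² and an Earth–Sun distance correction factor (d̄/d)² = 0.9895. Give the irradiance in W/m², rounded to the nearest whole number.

909 W/m²

Hour angle H = 15° × (12 − 12) = 0.00°.
With φ = -44.3°, δ = 3.4°, H = 0.00°: sin φ sin δ = -0.0414, cos φ cos δ cos H = 0.7144, so cos θ_z = 0.6730.
Top-of-atmosphere irradiance = S₀ (d̄/d)² cos θ_z = 1365 × 0.9895 × 0.6730 = 909.00 W/m².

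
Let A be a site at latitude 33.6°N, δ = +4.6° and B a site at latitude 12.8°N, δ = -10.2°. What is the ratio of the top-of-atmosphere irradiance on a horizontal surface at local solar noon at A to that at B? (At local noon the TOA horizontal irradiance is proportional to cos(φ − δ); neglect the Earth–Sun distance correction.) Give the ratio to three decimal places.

A: cos θ_z = cos(33.6° − (4.6°)) = 0.8746.
B: cos θ_z = cos(12.8° − (-10.2°)) = 0.9205.
Ratio A/B = 0.8746 / 0.9205 = 0.9501.

0.950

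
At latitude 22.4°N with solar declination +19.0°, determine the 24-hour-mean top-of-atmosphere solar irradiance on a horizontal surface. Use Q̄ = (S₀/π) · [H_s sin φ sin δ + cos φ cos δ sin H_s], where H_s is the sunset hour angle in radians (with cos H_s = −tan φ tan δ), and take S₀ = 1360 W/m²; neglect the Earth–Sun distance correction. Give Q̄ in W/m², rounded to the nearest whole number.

467 W/m²

The sunset hour angle satisfies cos H_s = −tan φ tan δ = -0.1419, giving H_s = 98.16°. In radians, H_s = 1.7132.
H_s sin φ sin δ = 1.7132 × 0.3811 × 0.3256 = 0.2126.
cos φ cos δ sin H_s = 0.9245 × 0.9455 × 0.9899 = 0.8653.
Q̄ = (1360/π) × (0.2126 + 0.8653) = 432.90 × 1.0779 = 466.62 W/m².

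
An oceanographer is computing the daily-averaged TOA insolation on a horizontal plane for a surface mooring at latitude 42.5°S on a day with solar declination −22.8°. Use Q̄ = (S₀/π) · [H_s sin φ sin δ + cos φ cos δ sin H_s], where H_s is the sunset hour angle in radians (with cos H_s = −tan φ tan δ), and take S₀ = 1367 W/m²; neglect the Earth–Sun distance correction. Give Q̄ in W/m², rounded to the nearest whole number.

497 W/m²

−tan φ tan δ = −(-0.9163)(-0.4204) = -0.3852; H_s = arccos(-0.3852) = 112.66°. In radians, H_s = 1.9663.
H_s sin φ sin δ = 1.9663 × -0.6756 × -0.3875 = 0.5148.
cos φ cos δ sin H_s = 0.7373 × 0.9219 × 0.9228 = 0.6272.
Q̄ = (1367/π) × (0.5148 + 0.6272) = 435.13 × 1.1420 = 496.92 W/m².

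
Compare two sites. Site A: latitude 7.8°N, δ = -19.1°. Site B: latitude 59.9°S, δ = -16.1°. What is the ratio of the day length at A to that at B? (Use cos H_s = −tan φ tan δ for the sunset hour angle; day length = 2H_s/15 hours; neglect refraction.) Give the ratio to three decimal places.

A: H_s = arccos(−tan 7.8° · tan -19.1°) = 87.28°, so 2H_s/15 = 11.6373 h.
B: H_s = arccos(−tan -59.9° · tan -16.1°) = 119.86°, so 2H_s/15 = 15.9813 h.
Ratio A/B = 11.6373 / 15.9813 = 0.7282.

0.728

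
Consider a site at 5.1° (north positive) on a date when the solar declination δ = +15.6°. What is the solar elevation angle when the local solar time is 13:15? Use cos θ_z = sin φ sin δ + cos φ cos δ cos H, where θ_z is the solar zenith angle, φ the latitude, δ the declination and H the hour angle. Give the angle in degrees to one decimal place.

68.8°

Hour angle H = 15° × (13.25 − 12) = 18.75°.
With φ = 5.1°, δ = 15.6°, H = 18.75°: sin φ sin δ = 0.0239, cos φ cos δ cos H = 0.9084, so cos θ_z = 0.9323.
θ_z = arccos(0.9323) = 21.20°, so the elevation is 90° − 21.20° = 68.80°.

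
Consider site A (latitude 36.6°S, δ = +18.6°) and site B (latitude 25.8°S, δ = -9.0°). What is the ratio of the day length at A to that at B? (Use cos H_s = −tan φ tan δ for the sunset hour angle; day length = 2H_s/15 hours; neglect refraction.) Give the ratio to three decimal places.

A: H_s = arccos(−tan -36.6° · tan 18.6°) = 75.53°, so 2H_s/15 = 10.0707 h.
B: H_s = arccos(−tan -25.8° · tan -9.0°) = 94.39°, so 2H_s/15 = 12.5853 h.
Ratio A/B = 10.0707 / 12.5853 = 0.8002.

0.800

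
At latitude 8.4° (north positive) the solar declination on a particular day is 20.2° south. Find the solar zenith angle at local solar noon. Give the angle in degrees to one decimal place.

28.6°

At local solar noon the hour angle is zero, so the zenith angle is |φ − δ| = |8.4° − (-20.2°)| = 28.6°.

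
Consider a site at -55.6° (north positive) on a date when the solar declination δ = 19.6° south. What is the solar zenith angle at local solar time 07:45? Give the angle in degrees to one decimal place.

Hour angle H = 15° × (7.75 − 12) = -63.75°.
cos θ_z = sin(-55.6°) sin(-19.6°) + cos(-55.6°) cos(-19.6°) cos(-63.75°) = 0.2768 + 0.2354 = 0.5122.
θ_z = arccos(0.5122) = 59.19°.

59.2°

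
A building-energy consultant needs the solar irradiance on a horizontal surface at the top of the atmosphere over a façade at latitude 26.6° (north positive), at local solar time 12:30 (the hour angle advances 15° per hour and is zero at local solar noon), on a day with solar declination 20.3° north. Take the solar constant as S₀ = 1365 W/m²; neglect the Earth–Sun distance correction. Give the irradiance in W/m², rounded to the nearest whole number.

Hour angle H = 15° × (12.5 − 12) = 7.50°.
cos θ_z = sin φ sin δ + cos φ cos δ cos H = (0.4478)(0.3469) + (0.8942)(0.9379)(0.9914) = 0.9868.
Top-of-atmosphere irradiance = S₀ cos θ_z = 1365 × 0.9868 = 1346.98 W/m².

1347 W/m²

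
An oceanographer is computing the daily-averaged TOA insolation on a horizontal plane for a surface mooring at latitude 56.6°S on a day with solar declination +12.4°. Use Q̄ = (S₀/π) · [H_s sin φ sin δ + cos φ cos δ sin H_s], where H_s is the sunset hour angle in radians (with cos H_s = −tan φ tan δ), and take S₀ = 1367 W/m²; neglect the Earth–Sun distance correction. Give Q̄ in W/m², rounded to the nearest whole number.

cos H_s = −tan(-56.6°) · tan(12.4°) = 0.3334, so H_s = arccos(0.3334) = 70.52°. In radians, H_s = 1.2308.
H_s sin φ sin δ = 1.2308 × -0.8348 × 0.2147 = -0.2206.
cos φ cos δ sin H_s = 0.5505 × 0.9767 × 0.9428 = 0.5069.
Q̄ = (1367/π) × (-0.2206 + 0.5069) = 435.13 × 0.2863 = 124.58 W/m².

125 W/m²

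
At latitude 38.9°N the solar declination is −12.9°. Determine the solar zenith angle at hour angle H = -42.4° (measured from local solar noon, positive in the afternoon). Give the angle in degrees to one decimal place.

cos θ_z = sin φ sin δ + cos φ cos δ cos H = (0.6280)(-0.2233) + (0.7782)(0.9748)(0.7385) = 0.4200.
θ_z = arccos(0.4200) = 65.17°.

65.2°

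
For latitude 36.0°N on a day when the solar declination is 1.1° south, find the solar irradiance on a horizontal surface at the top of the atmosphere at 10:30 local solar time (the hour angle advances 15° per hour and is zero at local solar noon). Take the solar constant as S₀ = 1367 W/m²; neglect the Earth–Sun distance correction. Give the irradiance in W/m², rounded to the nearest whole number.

Hour angle H = 15° × (10.5 − 12) = -22.50°.
cos θ_z = sin(36.0°) sin(-1.1°) + cos(36.0°) cos(-1.1°) cos(-22.50°) = -0.0113 + 0.7473 = 0.7360.
Top-of-atmosphere irradiance = S₀ cos θ_z = 1367 × 0.7360 = 1006.11 W/m².

1006 W/m²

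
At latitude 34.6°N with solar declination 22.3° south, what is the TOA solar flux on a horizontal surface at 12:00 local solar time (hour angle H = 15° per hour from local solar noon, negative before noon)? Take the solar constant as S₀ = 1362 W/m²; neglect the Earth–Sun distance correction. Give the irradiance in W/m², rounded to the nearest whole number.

744 W/m²

Hour angle H = 15° × (12 − 12) = 0.00°.
With φ = 34.6°, δ = -22.3°, H = 0.00°: sin φ sin δ = -0.2155, cos φ cos δ cos H = 0.7616, so cos θ_z = 0.5461.
Top-of-atmosphere irradiance = S₀ cos θ_z = 1362 × 0.5461 = 743.79 W/m².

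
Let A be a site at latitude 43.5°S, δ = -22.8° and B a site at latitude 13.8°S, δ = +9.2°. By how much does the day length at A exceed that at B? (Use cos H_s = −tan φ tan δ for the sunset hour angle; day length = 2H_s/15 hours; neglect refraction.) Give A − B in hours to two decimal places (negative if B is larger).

+3.44 h

A: H_s = arccos(−tan -43.5° · tan -22.8°) = 113.51°, so 2H_s/15 = 15.1347 h.
B: H_s = arccos(−tan -13.8° · tan 9.2°) = 87.72°, so 2H_s/15 = 11.6960 h.
A − B = 15.1347 − 11.6960 = 3.4387 h.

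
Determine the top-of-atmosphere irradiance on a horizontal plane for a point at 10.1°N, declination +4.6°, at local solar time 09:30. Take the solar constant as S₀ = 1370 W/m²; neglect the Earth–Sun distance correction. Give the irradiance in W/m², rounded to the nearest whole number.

Hour angle H = 15° × (9.5 − 12) = -37.50°.
cos θ_z = sin(10.1°) sin(4.6°) + cos(10.1°) cos(4.6°) cos(-37.50°) = 0.0141 + 0.7785 = 0.7926.
Top-of-atmosphere irradiance = S₀ cos θ_z = 1370 × 0.7926 = 1085.86 W/m².

1086 W/m²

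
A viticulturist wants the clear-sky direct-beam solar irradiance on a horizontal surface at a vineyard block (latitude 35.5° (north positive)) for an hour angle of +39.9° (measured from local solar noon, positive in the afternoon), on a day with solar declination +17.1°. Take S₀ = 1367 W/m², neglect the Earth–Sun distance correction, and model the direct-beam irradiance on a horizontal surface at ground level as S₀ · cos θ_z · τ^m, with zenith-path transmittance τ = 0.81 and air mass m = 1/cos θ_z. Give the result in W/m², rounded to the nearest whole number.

798 W/m²

cos θ_z = sin(35.5°) sin(17.1°) + cos(35.5°) cos(17.1°) cos(39.90°) = 0.1708 + 0.5970 = 0.7678.
Air mass m = 1/cos θ_z = 1/0.7678 = 1.302; τ^m = 0.81^1.302 = 0.7601.
Surface direct beam = 1367 × 0.7678 × 0.7601 = 797.79 W/m².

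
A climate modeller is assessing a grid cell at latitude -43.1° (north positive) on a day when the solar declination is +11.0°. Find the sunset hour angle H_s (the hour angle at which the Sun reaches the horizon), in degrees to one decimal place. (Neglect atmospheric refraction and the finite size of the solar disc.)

The sunset hour angle satisfies cos H_s = −tan φ tan δ = 0.1819, giving H_s = 79.52°.

79.5°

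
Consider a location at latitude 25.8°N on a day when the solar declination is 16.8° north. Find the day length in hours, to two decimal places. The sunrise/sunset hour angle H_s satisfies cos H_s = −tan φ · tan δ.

13.12 hours

−tan φ tan δ = −(0.4834)(0.3019) = -0.1459; H_s = arccos(-0.1459) = 98.39°.
Day length = 2 H_s / 15° h⁻¹ = 196.78° / 15 = 13.119 h.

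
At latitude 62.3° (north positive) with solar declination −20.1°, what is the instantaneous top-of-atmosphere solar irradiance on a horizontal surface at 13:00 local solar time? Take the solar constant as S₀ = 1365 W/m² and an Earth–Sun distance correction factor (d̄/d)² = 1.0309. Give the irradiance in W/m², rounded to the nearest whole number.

165 W/m²

Hour angle H = 15° × (13 − 12) = 15.00°.
cos θ_z = sin(62.3°) sin(-20.1°) + cos(62.3°) cos(-20.1°) cos(15.00°) = -0.3043 + 0.4217 = 0.1174.
Top-of-atmosphere irradiance = S₀ (d̄/d)² cos θ_z = 1365 × 1.0309 × 0.1174 = 165.20 W/m².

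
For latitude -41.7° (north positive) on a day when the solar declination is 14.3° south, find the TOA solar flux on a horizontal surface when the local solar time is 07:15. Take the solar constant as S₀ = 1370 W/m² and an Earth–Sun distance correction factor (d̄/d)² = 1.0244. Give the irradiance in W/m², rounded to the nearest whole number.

557 W/m²

Hour angle H = 15° × (7.25 − 12) = -71.25°.
With φ = -41.7°, δ = -14.3°, H = -71.25°: sin φ sin δ = 0.1643, cos φ cos δ cos H = 0.2326, so cos θ_z = 0.3969.
Top-of-atmosphere irradiance = S₀ (d̄/d)² cos θ_z = 1370 × 1.0244 × 0.3969 = 557.02 W/m².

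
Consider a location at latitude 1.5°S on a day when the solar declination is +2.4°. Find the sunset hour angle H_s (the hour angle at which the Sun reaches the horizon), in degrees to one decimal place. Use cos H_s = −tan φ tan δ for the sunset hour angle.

89.9°

The sunset hour angle satisfies cos H_s = −tan φ tan δ = 0.0011, giving H_s = 89.94°.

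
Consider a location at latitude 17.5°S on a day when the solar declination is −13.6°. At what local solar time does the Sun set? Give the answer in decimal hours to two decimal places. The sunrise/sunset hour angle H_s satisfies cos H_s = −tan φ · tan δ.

18.29 h

The sunset hour angle satisfies cos H_s = −tan φ tan δ = -0.0763, giving H_s = 94.38°.
Sunset is at 12 + H_s/15 = 12 + 6.292 = 18.292 h local solar time.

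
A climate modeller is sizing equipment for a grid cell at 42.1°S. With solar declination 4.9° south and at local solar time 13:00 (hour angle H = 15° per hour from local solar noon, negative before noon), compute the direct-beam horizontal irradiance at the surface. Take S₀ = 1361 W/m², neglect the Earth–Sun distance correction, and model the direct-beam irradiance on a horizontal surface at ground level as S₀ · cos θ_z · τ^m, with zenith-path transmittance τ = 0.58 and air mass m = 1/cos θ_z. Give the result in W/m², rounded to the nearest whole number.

518 W/m²

Hour angle H = 15° × (13 − 12) = 15.00°.
cos θ_z = sin φ sin δ + cos φ cos δ cos H = (-0.6704)(-0.0854) + (0.7420)(0.9963)(0.9659) = 0.7713.
Air mass m = 1/cos θ_z = 1/0.7713 = 1.297; τ^m = 0.58^1.297 = 0.4934.
Surface direct beam = 1361 × 0.7713 × 0.4934 = 517.94 W/m².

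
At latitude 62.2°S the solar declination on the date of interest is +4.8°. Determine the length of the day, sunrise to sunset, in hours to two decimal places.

−tan φ tan δ = −(-1.8967)(0.0840) = 0.1593; H_s = arccos(0.1593) = 80.83°.
Day length = 2 H_s / 15° h⁻¹ = 161.66° / 15 = 10.777 h.

10.78 hours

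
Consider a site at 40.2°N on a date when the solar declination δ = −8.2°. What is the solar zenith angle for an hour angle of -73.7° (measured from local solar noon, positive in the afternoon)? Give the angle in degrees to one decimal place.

83.1°

cos θ_z = sin(40.2°) sin(-8.2°) + cos(40.2°) cos(-8.2°) cos(-73.70°) = -0.0921 + 0.2122 = 0.1201.
θ_z = arccos(0.1201) = 83.10°.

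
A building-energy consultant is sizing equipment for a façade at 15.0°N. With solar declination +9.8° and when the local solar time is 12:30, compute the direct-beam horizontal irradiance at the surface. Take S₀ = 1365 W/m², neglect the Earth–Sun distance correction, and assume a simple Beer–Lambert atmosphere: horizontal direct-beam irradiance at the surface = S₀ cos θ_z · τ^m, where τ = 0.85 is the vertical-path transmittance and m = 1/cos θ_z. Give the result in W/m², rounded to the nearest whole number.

Hour angle H = 15° × (12.5 − 12) = 7.50°.
cos θ_z = sin φ sin δ + cos φ cos δ cos H = (0.2588)(0.1702) + (0.9659)(0.9854)(0.9914) = 0.9877.
Air mass m = 1/cos θ_z = 1/0.9877 = 1.012; τ^m = 0.85^1.012 = 0.8483.
Surface direct beam = 1365 × 0.9877 × 0.8483 = 1143.69 W/m².

1144 W/m²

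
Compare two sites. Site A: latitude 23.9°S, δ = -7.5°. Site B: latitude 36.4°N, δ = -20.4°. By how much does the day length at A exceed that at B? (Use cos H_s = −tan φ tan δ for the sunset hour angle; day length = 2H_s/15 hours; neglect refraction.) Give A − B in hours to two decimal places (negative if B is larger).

A: H_s = arccos(−tan -23.9° · tan -7.5°) = 93.34°, so 2H_s/15 = 12.4453 h.
B: H_s = arccos(−tan 36.4° · tan -20.4°) = 74.09°, so 2H_s/15 = 9.8787 h.
A − B = 12.4453 − 9.8787 = 2.5666 h.

+2.57 h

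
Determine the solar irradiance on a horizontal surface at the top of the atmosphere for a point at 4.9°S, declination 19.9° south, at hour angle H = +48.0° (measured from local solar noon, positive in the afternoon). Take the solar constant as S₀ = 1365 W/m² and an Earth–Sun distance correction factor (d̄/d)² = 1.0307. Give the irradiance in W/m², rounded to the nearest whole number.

923 W/m²

cos θ_z = sin(-4.9°) sin(-19.9°) + cos(-4.9°) cos(-19.9°) cos(48.00°) = 0.0291 + 0.6269 = 0.6560.
Top-of-atmosphere irradiance = S₀ (d̄/d)² cos θ_z = 1365 × 1.0307 × 0.6560 = 922.93 W/m².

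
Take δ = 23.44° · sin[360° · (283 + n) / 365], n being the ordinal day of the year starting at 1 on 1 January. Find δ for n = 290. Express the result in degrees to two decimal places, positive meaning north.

-9.96°

360 × (283 + 290) / 365 = 565.151°; sin(565.151°) = -0.4250.
δ = 23.44 × -0.4250 = -9.962° ≈ -9.96°.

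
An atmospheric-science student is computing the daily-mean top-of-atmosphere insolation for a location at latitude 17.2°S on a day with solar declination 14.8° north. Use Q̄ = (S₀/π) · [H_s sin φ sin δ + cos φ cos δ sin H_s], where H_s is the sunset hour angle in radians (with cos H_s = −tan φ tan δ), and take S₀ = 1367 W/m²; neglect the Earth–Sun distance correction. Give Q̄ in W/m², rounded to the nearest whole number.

352 W/m²

cos H_s = −tan(-17.2°) · tan(14.8°) = 0.0818, so H_s = arccos(0.0818) = 85.31°. In radians, H_s = 1.4889.
H_s sin φ sin δ = 1.4889 × -0.2957 × 0.2554 = -0.1124.
cos φ cos δ sin H_s = 0.9553 × 0.9668 × 0.9966 = 0.9204.
Q̄ = (1367/π) × (-0.1124 + 0.9204) = 435.13 × 0.8080 = 351.59 W/m².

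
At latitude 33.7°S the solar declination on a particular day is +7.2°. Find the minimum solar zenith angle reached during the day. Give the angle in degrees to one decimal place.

At local solar noon the hour angle is zero, so the zenith angle is |φ − δ| = |-33.7° − (7.2°)| = 40.9°.

40.9°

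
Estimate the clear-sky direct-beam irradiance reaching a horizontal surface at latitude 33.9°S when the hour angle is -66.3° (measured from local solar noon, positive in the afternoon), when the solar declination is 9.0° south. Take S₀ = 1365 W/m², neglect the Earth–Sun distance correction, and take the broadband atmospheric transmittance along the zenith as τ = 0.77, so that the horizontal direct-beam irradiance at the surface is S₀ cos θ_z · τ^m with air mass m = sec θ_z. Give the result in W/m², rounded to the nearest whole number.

cos θ_z = sin(-33.9°) sin(-9.0°) + cos(-33.9°) cos(-9.0°) cos(-66.30°) = 0.0873 + 0.3295 = 0.4168.
Air mass m = 1/cos θ_z = 1/0.4168 = 2.399; τ^m = 0.77^2.399 = 0.5342.
Surface direct beam = 1365 × 0.4168 × 0.5342 = 303.92 W/m².

304 W/m²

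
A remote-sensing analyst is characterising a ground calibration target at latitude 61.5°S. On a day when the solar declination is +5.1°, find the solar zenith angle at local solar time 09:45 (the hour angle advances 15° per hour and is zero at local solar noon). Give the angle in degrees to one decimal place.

71.5°

Hour angle H = 15° × (9.75 − 12) = -33.75°.
cos θ_z = sin(-61.5°) sin(5.1°) + cos(-61.5°) cos(5.1°) cos(-33.75°) = -0.0781 + 0.3952 = 0.3171.
θ_z = arccos(0.3171) = 71.51°.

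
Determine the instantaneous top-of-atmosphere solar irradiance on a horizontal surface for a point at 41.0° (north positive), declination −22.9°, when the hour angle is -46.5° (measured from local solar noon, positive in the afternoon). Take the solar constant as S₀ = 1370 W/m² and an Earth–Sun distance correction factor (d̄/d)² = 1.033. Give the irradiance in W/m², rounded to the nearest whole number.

cos θ_z = sin(41.0°) sin(-22.9°) + cos(41.0°) cos(-22.9°) cos(-46.50°) = -0.2553 + 0.4786 = 0.2233.
Top-of-atmosphere irradiance = S₀ (d̄/d)² cos θ_z = 1370 × 1.033 × 0.2233 = 316.02 W/m².

316 W/m²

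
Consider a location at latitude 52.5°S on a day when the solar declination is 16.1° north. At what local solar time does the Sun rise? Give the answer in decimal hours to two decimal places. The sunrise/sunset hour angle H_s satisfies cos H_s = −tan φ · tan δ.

7.47 h

cos H_s = −tan(-52.5°) · tan(16.1°) = 0.3762, so H_s = arccos(0.3762) = 67.90°.
Sunrise is at 12 − H_s/15 = 12 − 4.527 = 7.473 h local solar time.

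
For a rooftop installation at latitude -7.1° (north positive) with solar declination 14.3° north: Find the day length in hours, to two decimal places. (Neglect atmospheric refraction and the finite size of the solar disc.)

11.76 hours

cos H_s = −tan(-7.1°) · tan(14.3°) = 0.0317, so H_s = arccos(0.0317) = 88.18°.
Day length = 2 H_s / 15° h⁻¹ = 176.36° / 15 = 11.757 h.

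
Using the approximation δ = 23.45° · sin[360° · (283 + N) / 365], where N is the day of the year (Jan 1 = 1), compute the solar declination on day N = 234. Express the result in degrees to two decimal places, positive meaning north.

+11.75°

360 × (283 + 234) / 365 = 509.918°; sin(509.918°) = 0.5012.
δ = 23.45 × 0.5012 = 11.753° ≈ +11.75°.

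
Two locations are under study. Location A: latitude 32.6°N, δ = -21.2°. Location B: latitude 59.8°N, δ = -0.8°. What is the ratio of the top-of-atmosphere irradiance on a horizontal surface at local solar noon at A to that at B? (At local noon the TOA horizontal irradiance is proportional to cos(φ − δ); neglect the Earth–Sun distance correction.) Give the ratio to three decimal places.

1.203

A: cos θ_z = cos(32.6° − (-21.2°)) = 0.5906.
B: cos θ_z = cos(59.8° − (-0.8°)) = 0.4909.
Ratio A/B = 0.5906 / 0.4909 = 1.2031.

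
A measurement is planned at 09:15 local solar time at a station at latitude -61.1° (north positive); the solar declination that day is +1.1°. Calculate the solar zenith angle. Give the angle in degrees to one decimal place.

69.7°

Hour angle H = 15° × (9.25 − 12) = -41.25°.
cos θ_z = sin(-61.1°) sin(1.1°) + cos(-61.1°) cos(1.1°) cos(-41.25°) = -0.0168 + 0.3633 = 0.3465.
θ_z = arccos(0.3465) = 69.73°.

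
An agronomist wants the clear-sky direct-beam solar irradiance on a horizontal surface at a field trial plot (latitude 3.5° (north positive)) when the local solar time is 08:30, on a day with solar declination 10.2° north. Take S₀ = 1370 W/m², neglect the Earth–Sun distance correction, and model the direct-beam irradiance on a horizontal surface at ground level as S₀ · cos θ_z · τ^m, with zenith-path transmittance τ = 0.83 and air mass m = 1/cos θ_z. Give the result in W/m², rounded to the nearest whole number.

614 W/m²

Hour angle H = 15° × (8.5 − 12) = -52.50°.
With φ = 3.5°, δ = 10.2°, H = -52.50°: sin φ sin δ = 0.0108, cos φ cos δ cos H = 0.5980, so cos θ_z = 0.6088.
Air mass m = 1/cos θ_z = 1/0.6088 = 1.643; τ^m = 0.83^1.643 = 0.7363.
Surface direct beam = 1370 × 0.6088 × 0.7363 = 614.12 W/m².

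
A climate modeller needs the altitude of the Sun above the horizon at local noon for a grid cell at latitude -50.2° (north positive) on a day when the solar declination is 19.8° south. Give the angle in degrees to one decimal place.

59.6°

At local solar noon the hour angle is zero, so the elevation is 90° − |φ − δ| = 90° − |-50.2° − (-19.8°)| = 90° − 30.4° = 59.6°.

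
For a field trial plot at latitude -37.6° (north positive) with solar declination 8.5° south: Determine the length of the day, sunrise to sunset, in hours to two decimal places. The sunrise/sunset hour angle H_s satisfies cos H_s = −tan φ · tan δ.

The sunset hour angle satisfies cos H_s = −tan φ tan δ = -0.1151, giving H_s = 96.61°.
Day length = 2 H_s / 15° h⁻¹ = 193.22° / 15 = 12.881 h.

12.88 hours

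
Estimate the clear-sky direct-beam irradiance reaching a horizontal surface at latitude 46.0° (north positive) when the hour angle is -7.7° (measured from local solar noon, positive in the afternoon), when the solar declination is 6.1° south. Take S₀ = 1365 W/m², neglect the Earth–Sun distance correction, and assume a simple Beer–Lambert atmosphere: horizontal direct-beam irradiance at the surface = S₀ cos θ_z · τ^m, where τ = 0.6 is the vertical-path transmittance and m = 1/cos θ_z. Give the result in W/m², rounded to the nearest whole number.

cos θ_z = sin φ sin δ + cos φ cos δ cos H = (0.7193)(-0.1063) + (0.6947)(0.9943)(0.9910) = 0.6081.
Air mass m = 1/cos θ_z = 1/0.6081 = 1.644; τ^m = 0.6^1.644 = 0.4318.
Surface direct beam = 1365 × 0.6081 × 0.4318 = 358.42 W/m².

358 W/m²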